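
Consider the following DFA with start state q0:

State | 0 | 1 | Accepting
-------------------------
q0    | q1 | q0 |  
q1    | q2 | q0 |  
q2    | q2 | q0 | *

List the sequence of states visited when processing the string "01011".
q0 → q1 → q0 → q1 → q0 → q0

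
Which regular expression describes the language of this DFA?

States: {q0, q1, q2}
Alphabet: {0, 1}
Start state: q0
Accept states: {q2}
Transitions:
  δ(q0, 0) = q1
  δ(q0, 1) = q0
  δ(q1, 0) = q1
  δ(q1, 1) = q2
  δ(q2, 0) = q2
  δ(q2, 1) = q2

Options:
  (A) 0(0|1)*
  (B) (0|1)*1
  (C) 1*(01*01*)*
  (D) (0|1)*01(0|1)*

Testing sample strings against the DFA:
  '110' -> rejected
  '0010' -> accepted
  '10010' -> accepted
  '00110' -> accepted
Checking each option for a counterexample:
  (A) 0(0|1)*: '0' is rejected by the DFA but matches the regex → eliminated
  (B) (0|1)*1: '1' is rejected by the DFA but matches the regex → eliminated
  (C) 1*(01*01*)*: ε is rejected by the DFA but matches the regex → eliminated
  (D) (0|1)*01(0|1)*: agrees with the DFA on all strings of length ≤ 4
Only (D) (0|1)*01(0|1)* is consistent with the DFA.

Final answer: (D) (0|1)*01(0|1)*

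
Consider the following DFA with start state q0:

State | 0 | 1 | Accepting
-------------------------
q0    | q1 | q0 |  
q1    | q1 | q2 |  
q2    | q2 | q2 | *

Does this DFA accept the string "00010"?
Start in q0.
Read '0': q0 → q1
Read '0': q1 → q1
Read '0': q1 → q1
Read '1': q1 → q2
Read '0': q2 → q2
Final state q2 is accepting, so the string is accepted.

Final answer: Yes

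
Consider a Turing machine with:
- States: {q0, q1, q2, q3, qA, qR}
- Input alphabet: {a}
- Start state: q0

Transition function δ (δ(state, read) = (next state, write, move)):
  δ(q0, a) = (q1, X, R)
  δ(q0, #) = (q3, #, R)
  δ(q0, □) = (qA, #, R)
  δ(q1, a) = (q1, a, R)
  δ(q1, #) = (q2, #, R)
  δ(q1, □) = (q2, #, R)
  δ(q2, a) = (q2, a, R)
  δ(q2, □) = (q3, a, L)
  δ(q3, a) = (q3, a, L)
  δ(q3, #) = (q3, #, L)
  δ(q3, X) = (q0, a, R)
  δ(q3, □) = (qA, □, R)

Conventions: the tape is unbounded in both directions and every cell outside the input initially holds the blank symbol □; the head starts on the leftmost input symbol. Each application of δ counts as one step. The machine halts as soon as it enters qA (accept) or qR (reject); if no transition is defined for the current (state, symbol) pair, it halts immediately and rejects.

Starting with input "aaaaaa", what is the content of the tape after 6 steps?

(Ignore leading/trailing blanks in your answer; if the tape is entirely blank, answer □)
Step 0: [q0]aaaaaa (head at position 0)
Step 1: δ(q0, a) = (q1, X, R)  ⊢  X[q1]aaaaa (head at position 1)
Step 2: δ(q1, a) = (q1, a, R)  ⊢  Xa[q1]aaaa (head at position 2)
Step 3: δ(q1, a) = (q1, a, R)  ⊢  Xaa[q1]aaa (head at position 3)
Step 4: δ(q1, a) = (q1, a, R)  ⊢  Xaaa[q1]aa (head at position 4)
Step 5: δ(q1, a) = (q1, a, R)  ⊢  Xaaaa[q1]a (head at position 5)
Step 6: δ(q1, a) = (q1, a, R)  ⊢  Xaaaaa[q1]□ (head at position 6)
Tape after 6 steps (ignoring surrounding blanks): Xaaaaa

Final answer: Tape: Xaaaaa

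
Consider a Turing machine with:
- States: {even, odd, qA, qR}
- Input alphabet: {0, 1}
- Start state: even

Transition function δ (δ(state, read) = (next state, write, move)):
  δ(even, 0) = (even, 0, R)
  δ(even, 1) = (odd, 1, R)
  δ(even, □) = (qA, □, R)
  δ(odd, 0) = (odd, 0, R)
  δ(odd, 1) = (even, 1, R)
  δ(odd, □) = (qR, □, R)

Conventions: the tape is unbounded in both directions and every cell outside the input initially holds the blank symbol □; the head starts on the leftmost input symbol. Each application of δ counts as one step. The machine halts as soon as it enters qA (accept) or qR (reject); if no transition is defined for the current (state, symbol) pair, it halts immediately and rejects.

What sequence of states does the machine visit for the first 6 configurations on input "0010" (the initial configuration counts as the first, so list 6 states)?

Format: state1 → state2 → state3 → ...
Step 0: [even]0010 (head at position 0)
Step 1: δ(even, 0) = (even, 0, R)  ⊢  0[even]010 (head at position 1)
Step 2: δ(even, 0) = (even, 0, R)  ⊢  00[even]10 (head at position 2)
Step 3: δ(even, 1) = (odd, 1, R)  ⊢  001[odd]0 (head at position 3)
Step 4: δ(odd, 0) = (odd, 0, R)  ⊢  0010[odd]□ (head at position 4)
Step 5: δ(odd, □) = (qR, □, R)  ⊢  0010□[qR]□ (head at position 5)
Reading off the states of these 6 configurations: even → even → even → odd → odd → qR

Final answer: even → even → even → odd → odd → qR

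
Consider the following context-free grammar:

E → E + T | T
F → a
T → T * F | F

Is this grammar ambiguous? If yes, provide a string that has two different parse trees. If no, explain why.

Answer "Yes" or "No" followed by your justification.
This is the standard stratified expression grammar: '+' is introduced only by the left-recursive rule E → E + T and '*' only by the left-recursive rule T → T * F, with F → a. For any string, the last '+' must be the one produced at the root E (everything after it is a T containing no '+'), and likewise within each T the last '*' is produced at its root. This fixes the parse tree uniquely (left-associative, '*' binding tighter than '+'), so every string has exactly one parse tree.

Final answer: No - the grammar is unambiguous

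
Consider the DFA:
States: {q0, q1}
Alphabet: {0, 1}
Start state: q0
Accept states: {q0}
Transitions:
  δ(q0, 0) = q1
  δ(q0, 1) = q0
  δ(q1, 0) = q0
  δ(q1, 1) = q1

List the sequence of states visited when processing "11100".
Starting at q0
Read '1': q0 -> q0
Read '1': q0 -> q0
Read '1': q0 -> q0
Read '0': q0 -> q1
Read '0': q1 -> q0

Final answer: q0 -> q0 -> q0 -> q0 -> q1 -> q0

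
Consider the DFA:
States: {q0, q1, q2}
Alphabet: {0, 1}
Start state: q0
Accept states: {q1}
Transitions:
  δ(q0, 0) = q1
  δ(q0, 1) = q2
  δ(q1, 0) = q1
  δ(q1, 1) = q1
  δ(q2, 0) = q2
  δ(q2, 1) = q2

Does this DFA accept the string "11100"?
Processing string "11100":
  q0 --1--> q2
  q2 --1--> q2
  q2 --1--> q2
  q2 --0--> q2
  q2 --0--> q2
Final state: q2
Accept states: {q1}
q2 is not an accept state, so the string is rejected.

Final answer: No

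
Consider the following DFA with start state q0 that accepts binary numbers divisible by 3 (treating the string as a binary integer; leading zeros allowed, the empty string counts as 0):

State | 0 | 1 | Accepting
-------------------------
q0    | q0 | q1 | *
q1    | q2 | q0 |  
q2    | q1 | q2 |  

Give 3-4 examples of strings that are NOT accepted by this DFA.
Any strings that end in a non-accepting state work; for example:
"001": q0 → q0 → q0 → q1; q1 is not accepting → rejected
"111": q0 → q1 → q0 → q1; q1 is not accepting → rejected
"0010": q0 → q0 → q0 → q1 → q2; q2 is not accepting → rejected
"1010": q0 → q1 → q2 → q2 → q1; q1 is not accepting → rejected

Final answer: "001", "111", "0010", "1010"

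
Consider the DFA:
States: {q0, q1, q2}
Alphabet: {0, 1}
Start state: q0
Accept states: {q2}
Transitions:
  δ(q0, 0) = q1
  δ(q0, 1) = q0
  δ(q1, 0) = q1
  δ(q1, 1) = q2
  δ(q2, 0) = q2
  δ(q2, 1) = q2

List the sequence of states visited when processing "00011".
Starting at q0
Read '0': q0 -> q1
Read '0': q1 -> q1
Read '0': q1 -> q1
Read '1': q1 -> q2
Read '1': q2 -> q2

Final answer: q0 -> q1 -> q1 -> q1 -> q2 -> q2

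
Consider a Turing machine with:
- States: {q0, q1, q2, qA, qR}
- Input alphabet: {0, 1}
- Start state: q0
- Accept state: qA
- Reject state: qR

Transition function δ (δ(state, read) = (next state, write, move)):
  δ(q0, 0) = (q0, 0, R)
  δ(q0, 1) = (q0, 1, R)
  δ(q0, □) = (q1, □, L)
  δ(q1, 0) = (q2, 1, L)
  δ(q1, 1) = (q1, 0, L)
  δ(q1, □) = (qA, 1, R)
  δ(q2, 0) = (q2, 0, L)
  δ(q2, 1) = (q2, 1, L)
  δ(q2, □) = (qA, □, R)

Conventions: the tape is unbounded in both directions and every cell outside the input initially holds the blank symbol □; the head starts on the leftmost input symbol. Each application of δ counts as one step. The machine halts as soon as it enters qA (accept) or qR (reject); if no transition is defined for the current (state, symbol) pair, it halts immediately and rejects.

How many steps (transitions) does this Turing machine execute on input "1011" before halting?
Step 0: [q0]1011 (head at position 0)
Step 1: δ(q0, 1) = (q0, 1, R)  ⊢  1[q0]011 (head at position 1)
Step 2: δ(q0, 0) = (q0, 0, R)  ⊢  10[q0]11 (head at position 2)
Step 3: δ(q0, 1) = (q0, 1, R)  ⊢  101[q0]1 (head at position 3)
Step 4: δ(q0, 1) = (q0, 1, R)  ⊢  1011[q0]□ (head at position 4)
Step 5: δ(q0, □) = (q1, □, L)  ⊢  101[q1]1□ (head at position 3)
Step 6: δ(q1, 1) = (q1, 0, L)  ⊢  10[q1]10□ (head at position 2)
Step 7: δ(q1, 1) = (q1, 0, L)  ⊢  1[q1]000□ (head at position 1)
Step 8: δ(q1, 0) = (q2, 1, L)  ⊢  [q2]1100□ (head at position 0)
Step 9: δ(q2, 1) = (q2, 1, L)  ⊢  [q2]□1100□ (head at position -1)
Step 10: δ(q2, □) = (qA, □, R)  ⊢  □[qA]1100□ (head at position 0)
The machine is in qA, so it halts and accepts.
Number of transitions executed: 10.

Final answer: 10 steps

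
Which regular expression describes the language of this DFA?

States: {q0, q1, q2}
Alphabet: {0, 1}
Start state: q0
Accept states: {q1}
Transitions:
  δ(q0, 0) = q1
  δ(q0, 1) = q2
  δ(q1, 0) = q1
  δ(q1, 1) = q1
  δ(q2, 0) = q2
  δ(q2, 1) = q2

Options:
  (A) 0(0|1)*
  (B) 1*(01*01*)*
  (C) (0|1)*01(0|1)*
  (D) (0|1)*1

Testing sample strings against the DFA:
  '01000' -> accepted
  '00' -> accepted
  '1111' -> rejected
  '11' -> rejected
Checking each option for a counterexample:
  (A) 0(0|1)*: agrees with the DFA on all strings of length ≤ 4
  (B) 1*(01*01*)*: ε is rejected by the DFA but matches the regex → eliminated
  (C) (0|1)*01(0|1)*: '0' is accepted by the DFA but does not match the regex → eliminated
  (D) (0|1)*1: '0' is accepted by the DFA but does not match the regex → eliminated
Only (A) 0(0|1)* is consistent with the DFA.

Final answer: (A) 0(0|1)*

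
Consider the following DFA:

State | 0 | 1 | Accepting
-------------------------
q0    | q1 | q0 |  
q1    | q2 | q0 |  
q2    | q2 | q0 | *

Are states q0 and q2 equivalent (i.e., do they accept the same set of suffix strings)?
Try the suffix ε (the empty string).
From q0: q0 — not accepting.
From q2: q2 — accepting.
The two states disagree on this suffix, so they are not equivalent.

Final answer: No. Distinguishing string: ε (the empty string) - accepted from q2 but not from q0.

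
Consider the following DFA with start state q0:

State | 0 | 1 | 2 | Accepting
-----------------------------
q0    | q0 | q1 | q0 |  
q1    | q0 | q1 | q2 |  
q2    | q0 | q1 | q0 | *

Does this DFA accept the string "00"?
Start in q0.
Read '0': q0 → q0
Read '0': q0 → q0
Final state q0 is not accepting, so the string is rejected.

Final answer: No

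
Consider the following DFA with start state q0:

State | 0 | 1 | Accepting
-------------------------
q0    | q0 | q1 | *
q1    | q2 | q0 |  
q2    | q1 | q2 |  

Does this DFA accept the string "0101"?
Start in q0.
Read '0': q0 → q0
Read '1': q0 → q1
Read '0': q1 → q2
Read '1': q2 → q2
Final state q2 is not accepting, so the string is rejected.

Final answer: No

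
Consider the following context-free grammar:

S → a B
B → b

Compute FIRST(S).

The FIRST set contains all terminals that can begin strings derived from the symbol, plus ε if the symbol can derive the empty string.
S has the single production S → a B, whose right-hand side begins with the terminal a. So FIRST(S) = {a}.

Final answer: {a}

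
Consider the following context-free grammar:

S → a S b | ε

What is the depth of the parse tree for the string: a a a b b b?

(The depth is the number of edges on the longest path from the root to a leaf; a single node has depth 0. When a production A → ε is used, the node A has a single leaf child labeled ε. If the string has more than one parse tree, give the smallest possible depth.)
The only parse tree applies S → a S b 3 times (once per matching a…b pair) and then S → ε.
The S nodes sit at depths 0, 1, …, 3; the innermost S (depth 3) has the single child ε at depth 4.
The terminal leaves a, b are at depths 1..3, so the longest root-to-leaf path is S → S → … → S → ε with 4 edges.
Depth = 4.

Final answer: 4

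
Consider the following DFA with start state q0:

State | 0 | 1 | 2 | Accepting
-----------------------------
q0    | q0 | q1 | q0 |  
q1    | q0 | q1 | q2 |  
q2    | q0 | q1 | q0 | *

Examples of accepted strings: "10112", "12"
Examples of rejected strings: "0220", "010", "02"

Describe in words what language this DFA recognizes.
strings over {0,1,2} ending with '12'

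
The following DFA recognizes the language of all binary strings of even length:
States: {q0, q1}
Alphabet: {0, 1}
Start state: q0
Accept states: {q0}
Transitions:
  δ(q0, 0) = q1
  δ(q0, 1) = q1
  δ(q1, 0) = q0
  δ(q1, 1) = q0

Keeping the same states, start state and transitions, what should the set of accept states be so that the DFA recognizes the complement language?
The DFA is complete (every state has a transition on every symbol), so the complement
is recognized by the same DFA with accepting and non-accepting states swapped.
Original accept states: {q0}
Complement accept states = All states - Original accept states
= {q0, q1} - {q0}
= {q1}
Complement language: strings of ODD length

Final answer: {q1}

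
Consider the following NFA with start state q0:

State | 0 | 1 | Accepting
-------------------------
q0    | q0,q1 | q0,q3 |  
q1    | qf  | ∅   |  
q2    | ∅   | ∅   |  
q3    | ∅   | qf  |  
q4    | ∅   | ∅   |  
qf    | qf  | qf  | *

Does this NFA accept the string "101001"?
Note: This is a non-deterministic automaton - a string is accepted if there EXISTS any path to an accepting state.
Track the set of states the NFA could be in: start {q0}
Read '1': {q0} → {q0, q3}
Read '0': {q0, q3} → {q0, q1}
Read '1': {q0, q1} → {q0, q3}
Read '0': {q0, q3} → {q0, q1}
Read '0': {q0, q1} → {q0, q1, qf}
Read '1': {q0, q1, qf} → {q0, q3, qf}
Final set {q0, q3, qf} contains accepting state(s) {qf} → accepted.

Final answer: Yes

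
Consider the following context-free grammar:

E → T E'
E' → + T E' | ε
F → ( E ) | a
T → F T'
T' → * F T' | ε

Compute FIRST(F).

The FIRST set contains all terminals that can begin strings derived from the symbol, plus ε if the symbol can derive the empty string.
FIRST(F): F → ( E ) contributes '(' and F → a contributes 'a', so FIRST(F) = {(, a}. F is not nullable.

Final answer: {(, a}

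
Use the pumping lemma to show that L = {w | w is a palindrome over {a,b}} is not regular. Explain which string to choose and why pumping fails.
Language: L = {w | w is a palindrome over {a,b}} (strings that read the same forwards and backwards)
Step 1: Assume for contradiction that L is regular, with pumping length p.
Step 2: Choose s = a^p b a^p. Then s ∈ L (it reads the same forwards and backwards) and |s| ≥ p.
Step 3: Consider any decomposition s = xyz with |xy| ≤ p and |y| > 0. Since |xy| ≤ p and the first p symbols of s are all a's, y = a^k for some k with 1 ≤ k ≤ p.
Step 4: Pumping up (i = 2): xy²z = a^(p+k) b a^p. Its reverse is a^p b a^(p+k) ≠ a^(p+k) b a^p (the single b is no longer in the middle), so xy²z is not a palindrome and xy²z ∉ L.
This contradicts the pumping lemma, so L is not regular.

Final answer: Choose s = a^p b a^p. Since |xy| ≤ p, y = a^k with k ≥ 1. Then xy²z = a^(p+k) b a^p is not a palindrome, so ∉ L.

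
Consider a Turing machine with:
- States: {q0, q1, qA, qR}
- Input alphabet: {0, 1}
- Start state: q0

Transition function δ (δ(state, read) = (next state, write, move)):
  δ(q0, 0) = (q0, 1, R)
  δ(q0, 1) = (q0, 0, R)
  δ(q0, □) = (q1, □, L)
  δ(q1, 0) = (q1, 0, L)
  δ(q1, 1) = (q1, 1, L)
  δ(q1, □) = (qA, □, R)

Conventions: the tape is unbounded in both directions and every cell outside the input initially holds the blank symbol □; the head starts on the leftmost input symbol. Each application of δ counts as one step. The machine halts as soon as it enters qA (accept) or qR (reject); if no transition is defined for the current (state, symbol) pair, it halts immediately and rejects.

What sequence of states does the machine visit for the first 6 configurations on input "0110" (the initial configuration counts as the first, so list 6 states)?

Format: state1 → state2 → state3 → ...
Step 0: [q0]0110 (head at position 0)
Step 1: δ(q0, 0) = (q0, 1, R)  ⊢  1[q0]110 (head at position 1)
Step 2: δ(q0, 1) = (q0, 0, R)  ⊢  10[q0]10 (head at position 2)
Step 3: δ(q0, 1) = (q0, 0, R)  ⊢  100[q0]0 (head at position 3)
Step 4: δ(q0, 0) = (q0, 1, R)  ⊢  1001[q0]□ (head at position 4)
Step 5: δ(q0, □) = (q1, □, L)  ⊢  100[q1]1□ (head at position 3)
Reading off the states of these 6 configurations: q0 → q0 → q0 → q0 → q0 → q1

Final answer: q0 → q0 → q0 → q0 → q0 → q1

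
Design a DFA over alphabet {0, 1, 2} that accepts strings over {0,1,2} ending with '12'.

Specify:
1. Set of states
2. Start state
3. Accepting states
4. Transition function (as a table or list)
One valid DFA (any DFA recognizing the same language is acceptable):
States: {q0, q1, q2}
Start: q0
Accepting: {q2}
Transitions (accepting states marked with *):
State | 0 | 1 | 2 | Accepting
-----------------------------
q0    | q0 | q1 | q0 |  
q1    | q0 | q1 | q2 |  
q2    | q0 | q1 | q0 | *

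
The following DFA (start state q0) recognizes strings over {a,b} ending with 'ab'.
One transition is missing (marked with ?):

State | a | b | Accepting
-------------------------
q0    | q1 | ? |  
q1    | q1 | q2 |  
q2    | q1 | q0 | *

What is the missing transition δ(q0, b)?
q0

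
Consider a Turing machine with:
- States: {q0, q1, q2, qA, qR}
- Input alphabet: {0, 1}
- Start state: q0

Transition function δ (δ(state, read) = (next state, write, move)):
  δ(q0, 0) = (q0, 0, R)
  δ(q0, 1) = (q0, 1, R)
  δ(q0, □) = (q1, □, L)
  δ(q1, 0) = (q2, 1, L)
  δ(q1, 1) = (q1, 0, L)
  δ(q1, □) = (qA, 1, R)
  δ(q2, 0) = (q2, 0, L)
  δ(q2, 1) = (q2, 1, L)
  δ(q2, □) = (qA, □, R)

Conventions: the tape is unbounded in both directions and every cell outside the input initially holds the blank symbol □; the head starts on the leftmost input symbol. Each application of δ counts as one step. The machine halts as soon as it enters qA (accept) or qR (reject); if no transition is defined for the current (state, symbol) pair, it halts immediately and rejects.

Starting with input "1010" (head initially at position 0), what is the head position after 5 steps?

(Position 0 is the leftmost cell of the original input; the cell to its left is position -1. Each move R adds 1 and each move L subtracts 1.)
Step 0: [q0]1010 (head at position 0)
Step 1: δ(q0, 1) = (q0, 1, R)  ⊢  1[q0]010 (head at position 1)
Step 2: δ(q0, 0) = (q0, 0, R)  ⊢  10[q0]10 (head at position 2)
Step 3: δ(q0, 1) = (q0, 1, R)  ⊢  101[q0]0 (head at position 3)
Step 4: δ(q0, 0) = (q0, 0, R)  ⊢  1010[q0]□ (head at position 4)
Step 5: δ(q0, □) = (q1, □, L)  ⊢  101[q1]0□ (head at position 3)
Head position after 5 steps: 3

Final answer: Position 3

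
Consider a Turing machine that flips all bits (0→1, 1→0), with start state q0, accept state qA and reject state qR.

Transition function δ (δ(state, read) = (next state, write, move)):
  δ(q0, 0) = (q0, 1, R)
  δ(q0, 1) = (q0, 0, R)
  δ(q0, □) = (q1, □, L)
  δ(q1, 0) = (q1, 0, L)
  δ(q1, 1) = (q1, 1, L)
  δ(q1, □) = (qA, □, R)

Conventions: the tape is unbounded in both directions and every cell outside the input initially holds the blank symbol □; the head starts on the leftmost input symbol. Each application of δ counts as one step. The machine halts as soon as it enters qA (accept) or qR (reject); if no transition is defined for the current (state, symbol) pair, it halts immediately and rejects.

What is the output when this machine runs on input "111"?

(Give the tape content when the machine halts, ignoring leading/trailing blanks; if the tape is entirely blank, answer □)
Step 0: [q0]111 (head at position 0)
Step 1: δ(q0, 1) = (q0, 0, R)  ⊢  0[q0]11 (head at position 1)
Step 2: δ(q0, 1) = (q0, 0, R)  ⊢  00[q0]1 (head at position 2)
Step 3: δ(q0, 1) = (q0, 0, R)  ⊢  000[q0]□ (head at position 3)
Step 4: δ(q0, □) = (q1, □, L)  ⊢  00[q1]0□ (head at position 2)
Step 5: δ(q1, 0) = (q1, 0, L)  ⊢  0[q1]00□ (head at position 1)
Step 6: δ(q1, 0) = (q1, 0, L)  ⊢  [q1]000□ (head at position 0)
Step 7: δ(q1, 0) = (q1, 0, L)  ⊢  [q1]□000□ (head at position -1)
Step 8: δ(q1, □) = (qA, □, R)  ⊢  □[qA]000□ (head at position 0)
The machine is in qA, so it halts and accepts.
Tape content when halted (ignoring surrounding blanks): 000

Final answer: Output: 000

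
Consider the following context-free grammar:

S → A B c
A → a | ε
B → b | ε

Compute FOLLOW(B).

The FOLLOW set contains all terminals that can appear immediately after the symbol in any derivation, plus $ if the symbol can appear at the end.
B occurs in S → A B c, immediately followed by the terminal c. So FOLLOW(B) = {c}.

Final answer: {c}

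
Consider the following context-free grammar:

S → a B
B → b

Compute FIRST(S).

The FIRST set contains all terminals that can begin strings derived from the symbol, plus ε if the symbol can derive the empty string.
S has the single production S → a B, whose right-hand side begins with the terminal a. So FIRST(S) = {a}.

Final answer: {a}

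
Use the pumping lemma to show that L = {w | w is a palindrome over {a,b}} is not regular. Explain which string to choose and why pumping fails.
Language: L = {w | w is a palindrome over {a,b}} (strings that read the same forwards and backwards)
Step 1: Assume for contradiction that L is regular, with pumping length p.
Step 2: Choose s = a^p b a^p. Then s ∈ L (it reads the same forwards and backwards) and |s| ≥ p.
Step 3: Consider any decomposition s = xyz with |xy| ≤ p and |y| > 0. Since |xy| ≤ p and the first p symbols of s are all a's, y = a^k for some k with 1 ≤ k ≤ p.
Step 4: Pumping up (i = 2): xy²z = a^(p+k) b a^p. Its reverse is a^p b a^(p+k) ≠ a^(p+k) b a^p (the single b is no longer in the middle), so xy²z is not a palindrome and xy²z ∉ L.
This contradicts the pumping lemma, so L is not regular.

Final answer: Choose s = a^p b a^p. Since |xy| ≤ p, y = a^k with k ≥ 1. Then xy²z = a^(p+k) b a^p is not a palindrome, so ∉ L.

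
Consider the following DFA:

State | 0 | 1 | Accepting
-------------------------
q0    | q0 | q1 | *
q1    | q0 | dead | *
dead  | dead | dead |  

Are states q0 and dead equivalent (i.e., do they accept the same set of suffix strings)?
Try the suffix ε (the empty string).
From q0: q0 — accepting.
From dead: dead — not accepting.
The two states disagree on this suffix, so they are not equivalent.

Final answer: No. Distinguishing string: ε (the empty string) - accepted from q0 but not from dead.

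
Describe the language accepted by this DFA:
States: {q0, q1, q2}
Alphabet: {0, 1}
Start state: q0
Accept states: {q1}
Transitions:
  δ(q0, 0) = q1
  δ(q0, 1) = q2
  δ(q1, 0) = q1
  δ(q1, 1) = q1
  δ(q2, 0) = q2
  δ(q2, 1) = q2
Analyzing the DFA structure:
Start state: q0
Accept states: {q1}
Interpreting what each state remembers (checking against the transitions):
  q0: nothing has been read yet
  q1: the first symbol was 0
  q2: the first symbol was 1 (trap state)
  δ(q0, 0): in q0 (nothing has been read yet), after reading 0 we have: the first symbol was 0 → q1
  δ(q0, 1): in q0 (nothing has been read yet), after reading 1 we have: the first symbol was 1 (trap state) → q2
  δ(q1, 0): in q1 (the first symbol was 0), after reading 0 we have: the first symbol was 0 → q1
  δ(q1, 1): in q1 (the first symbol was 0), after reading 1 we have: the first symbol was 0 → q1
  δ(q2, 0): in q2 (the first symbol was 1 (trap state)), after reading 0 we have: the first symbol was 1 (trap state) → q2
  δ(q2, 1): in q2 (the first symbol was 1 (trap state)), after reading 1 we have: the first symbol was 1 (trap state) → q2
A string is accepted iff it ends in {q1}, i.e. the first symbol was 0.
Language: All binary strings starting with 0

Final answer: All binary strings starting with 0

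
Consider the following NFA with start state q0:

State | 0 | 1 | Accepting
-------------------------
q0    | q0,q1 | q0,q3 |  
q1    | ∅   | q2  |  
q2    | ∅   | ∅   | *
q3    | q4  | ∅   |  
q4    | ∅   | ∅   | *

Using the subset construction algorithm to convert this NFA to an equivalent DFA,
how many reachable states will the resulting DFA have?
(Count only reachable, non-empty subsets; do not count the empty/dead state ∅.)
Start subset: {q0}
{q0}: on 0 → {q0, q1}, on 1 → {q0, q3}
{q0, q1}: on 0 → {q0, q1}, on 1 → {q0, q2, q3}
{q0, q3}: on 0 → {q0, q1, q4}, on 1 → {q0, q3}
{q0, q2, q3}: on 0 → {q0, q1, q4}, on 1 → {q0, q3}
{q0, q1, q4}: on 0 → {q0, q1}, on 1 → {q0, q2, q3}
Reachable non-empty subsets: {q0}, {q0, q1}, {q0, q3}, {q0, q2, q3}, {q0, q1, q4} — 5 in total.

Final answer: 5 states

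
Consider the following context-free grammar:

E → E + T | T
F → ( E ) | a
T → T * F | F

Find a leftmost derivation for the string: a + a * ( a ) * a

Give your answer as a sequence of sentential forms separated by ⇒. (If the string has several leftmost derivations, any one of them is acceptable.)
Start with E.
Step 1: the leftmost non-terminal is E; apply E → E + T:  E + T
Step 2: the leftmost non-terminal is E; apply E → T:  T + T
Step 3: the leftmost non-terminal is T; apply T → F:  F + T
Step 4: the leftmost non-terminal is F; apply F → a:  a + T
Step 5: the leftmost non-terminal is T; apply T → T * F:  a + T * F
Step 6: the leftmost non-terminal is T; apply T → T * F:  a + T * F * F
Step 7: the leftmost non-terminal is T; apply T → F:  a + F * F * F
Step 8: the leftmost non-terminal is F; apply F → a:  a + a * F * F
Step 9: the leftmost non-terminal is F; apply F → ( E ):  a + a * ( E ) * F
Step 10: the leftmost non-terminal is E; apply E → T:  a + a * ( T ) * F
Step 11: the leftmost non-terminal is T; apply T → F:  a + a * ( F ) * F
Step 12: the leftmost non-terminal is F; apply F → a:  a + a * ( a ) * F
Step 13: the leftmost non-terminal is F; apply F → a:  a + a * ( a ) * a

Final answer: E ⇒ E + T ⇒ T + T ⇒ F + T ⇒ a + T ⇒ a + T * F ⇒ a + T * F * F ⇒ a + F * F * F ⇒ a + a * F * F ⇒ a + a * ( E ) * F ⇒ a + a * ( T ) * F ⇒ a + a * ( F ) * F ⇒ a + a * ( a ) * F ⇒ a + a * ( a ) * a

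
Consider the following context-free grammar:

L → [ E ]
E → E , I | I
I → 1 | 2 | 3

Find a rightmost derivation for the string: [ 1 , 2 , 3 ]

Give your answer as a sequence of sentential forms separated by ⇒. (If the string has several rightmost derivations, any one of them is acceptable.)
Start with L.
Step 1: the rightmost non-terminal is L; apply L → [ E ]:  [ E ]
Step 2: the rightmost non-terminal is E; apply E → E , I:  [ E , I ]
Step 3: the rightmost non-terminal is I; apply I → 3:  [ E , 3 ]
Step 4: the rightmost non-terminal is E; apply E → E , I:  [ E , I , 3 ]
Step 5: the rightmost non-terminal is I; apply I → 2:  [ E , 2 , 3 ]
Step 6: the rightmost non-terminal is E; apply E → I:  [ I , 2 , 3 ]
Step 7: the rightmost non-terminal is I; apply I → 1:  [ 1 , 2 , 3 ]

Final answer: L ⇒ [ E ] ⇒ [ E , I ] ⇒ [ E , 3 ] ⇒ [ E , I , 3 ] ⇒ [ E , 2 , 3 ] ⇒ [ I , 2 , 3 ] ⇒ [ 1 , 2 , 3 ]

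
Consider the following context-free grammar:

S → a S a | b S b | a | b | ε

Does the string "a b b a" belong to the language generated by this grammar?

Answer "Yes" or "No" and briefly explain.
A derivation exists: S ⇒ a S a ⇒ a b S b a ⇒ a b b a (using S → a S a, S → b S b, then S → ε).

Final answer: Yes - a valid derivation exists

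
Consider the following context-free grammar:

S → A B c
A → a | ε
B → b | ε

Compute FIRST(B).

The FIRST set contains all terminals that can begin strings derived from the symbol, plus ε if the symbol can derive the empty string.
B → b contributes b; B → ε makes B nullable, contributing ε. FIRST(B) = {b, ε}.

Final answer: {b, ε}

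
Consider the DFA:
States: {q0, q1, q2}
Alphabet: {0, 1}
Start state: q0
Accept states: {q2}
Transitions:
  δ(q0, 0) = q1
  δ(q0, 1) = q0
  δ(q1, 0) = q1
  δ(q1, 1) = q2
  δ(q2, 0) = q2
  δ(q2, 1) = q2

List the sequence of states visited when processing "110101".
Starting at q0
Read '1': q0 -> q0
Read '1': q0 -> q0
Read '0': q0 -> q1
Read '1': q1 -> q2
Read '0': q2 -> q2
Read '1': q2 -> q2

Final answer: q0 -> q0 -> q0 -> q1 -> q2 -> q2 -> q2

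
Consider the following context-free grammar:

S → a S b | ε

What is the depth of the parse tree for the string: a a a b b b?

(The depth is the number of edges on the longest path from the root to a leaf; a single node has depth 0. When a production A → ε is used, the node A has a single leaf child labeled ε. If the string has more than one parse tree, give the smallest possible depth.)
The only parse tree applies S → a S b 3 times (once per matching a…b pair) and then S → ε.
The S nodes sit at depths 0, 1, …, 3; the innermost S (depth 3) has the single child ε at depth 4.
The terminal leaves a, b are at depths 1..3, so the longest root-to-leaf path is S → S → … → S → ε with 4 edges.
Depth = 4.

Final answer: 4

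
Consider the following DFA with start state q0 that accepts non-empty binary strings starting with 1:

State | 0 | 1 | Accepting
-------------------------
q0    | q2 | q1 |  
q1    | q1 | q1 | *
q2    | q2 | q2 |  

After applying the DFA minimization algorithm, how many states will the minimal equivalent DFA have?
All 3 states are reachable from q0, so none can be removed as unreachable.
Table-filling: first mark every (accepting, non-accepting) pair as distinguishable (accepting: {q1}; non-accepting: {q0, q2}).
Round 1: (q0, q2) on '1' go to q1 and q2, already distinguishable → mark.
Every pair of states is distinguishable, so the DFA is already minimal.
Equivalence classes: {q0}, {q1}, {q2} → 3 states.

Final answer: 3 states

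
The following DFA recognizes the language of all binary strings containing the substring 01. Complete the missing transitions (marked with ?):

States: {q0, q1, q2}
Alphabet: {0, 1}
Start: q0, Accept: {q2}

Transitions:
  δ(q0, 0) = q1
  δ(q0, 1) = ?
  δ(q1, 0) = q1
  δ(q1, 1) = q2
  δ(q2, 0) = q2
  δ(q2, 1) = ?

What each state remembers (consistent with the given transitions and accept states):
  q0: 01 not seen yet and the last symbol was not 0
  q1: 01 not seen yet and the last symbol was 0
  q2: the substring 01 has already been seen
Filling in the missing entries:
  δ(q0, 1): in q0 (01 not seen yet and the last symbol was not 0), after reading 1 we have: 01 not seen yet and the last symbol was not 0 → q0
  δ(q2, 1): in q2 (the substring 01 has already been seen), after reading 1 we have: the substring 01 has already been seen → q2

Final answer: δ(q0, 1) = q0; δ(q2, 1) = q2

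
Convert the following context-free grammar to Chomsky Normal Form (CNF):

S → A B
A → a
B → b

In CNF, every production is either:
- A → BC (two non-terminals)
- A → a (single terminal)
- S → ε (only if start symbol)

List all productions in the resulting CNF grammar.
The grammar has no ε-productions or unit productions to eliminate.
S → A B is already in CNF (two non-terminals) – keep it.
A → a is already in CNF (single terminal) – keep it.
B → b is already in CNF (single terminal) – keep it.
Resulting CNF grammar (3 productions): A → a; B → b; S → A B

Final answer: A → a; B → b; S → A B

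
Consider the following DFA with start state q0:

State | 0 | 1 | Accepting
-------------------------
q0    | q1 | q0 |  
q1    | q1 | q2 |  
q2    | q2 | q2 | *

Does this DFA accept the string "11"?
Start in q0.
Read '1': q0 → q0
Read '1': q0 → q0
Final state q0 is not accepting, so the string is rejected.

Final answer: No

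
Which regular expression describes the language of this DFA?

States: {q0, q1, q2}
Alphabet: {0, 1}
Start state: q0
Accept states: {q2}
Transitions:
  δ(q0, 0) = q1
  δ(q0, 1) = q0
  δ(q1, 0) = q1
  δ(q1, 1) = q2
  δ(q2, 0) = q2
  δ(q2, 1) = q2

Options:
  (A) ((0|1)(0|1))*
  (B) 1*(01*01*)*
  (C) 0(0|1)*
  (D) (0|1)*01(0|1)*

Testing sample strings against the DFA:
  '1110' -> rejected
  '0001' -> accepted
  '01' -> accepted
  '1100' -> rejected
Checking each option for a counterexample:
  (A) ((0|1)(0|1))*: ε is rejected by the DFA but matches the regex → eliminated
  (B) 1*(01*01*)*: ε is rejected by the DFA but matches the regex → eliminated
  (C) 0(0|1)*: '0' is rejected by the DFA but matches the regex → eliminated
  (D) (0|1)*01(0|1)*: agrees with the DFA on all strings of length ≤ 4
Only (D) (0|1)*01(0|1)* is consistent with the DFA.

Final answer: (D) (0|1)*01(0|1)*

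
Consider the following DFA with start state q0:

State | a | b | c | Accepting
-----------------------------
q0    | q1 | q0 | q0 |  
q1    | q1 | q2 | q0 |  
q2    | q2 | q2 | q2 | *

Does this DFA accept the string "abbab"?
Start in q0.
Read 'a': q0 → q1
Read 'b': q1 → q2
Read 'b': q2 → q2
Read 'a': q2 → q2
Read 'b': q2 → q2
Final state q2 is accepting, so the string is accepted.

Final answer: Yes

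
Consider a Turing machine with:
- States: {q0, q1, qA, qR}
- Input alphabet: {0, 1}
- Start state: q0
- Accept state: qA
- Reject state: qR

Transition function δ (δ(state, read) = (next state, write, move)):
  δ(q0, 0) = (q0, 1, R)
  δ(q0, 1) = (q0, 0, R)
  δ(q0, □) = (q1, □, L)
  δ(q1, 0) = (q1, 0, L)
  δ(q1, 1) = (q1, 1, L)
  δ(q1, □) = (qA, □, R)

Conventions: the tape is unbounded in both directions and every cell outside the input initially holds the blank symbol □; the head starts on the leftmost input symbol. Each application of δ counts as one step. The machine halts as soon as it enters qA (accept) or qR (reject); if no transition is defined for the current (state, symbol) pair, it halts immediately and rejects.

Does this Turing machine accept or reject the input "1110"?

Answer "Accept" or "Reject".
Step 0: [q0]1110 (head at position 0)
Step 1: δ(q0, 1) = (q0, 0, R)  ⊢  0[q0]110 (head at position 1)
Step 2: δ(q0, 1) = (q0, 0, R)  ⊢  00[q0]10 (head at position 2)
Step 3: δ(q0, 1) = (q0, 0, R)  ⊢  000[q0]0 (head at position 3)
Step 4: δ(q0, 0) = (q0, 1, R)  ⊢  0001[q0]□ (head at position 4)
Step 5: δ(q0, □) = (q1, □, L)  ⊢  000[q1]1□ (head at position 3)
Step 6: δ(q1, 1) = (q1, 1, L)  ⊢  00[q1]01□ (head at position 2)
Step 7: δ(q1, 0) = (q1, 0, L)  ⊢  0[q1]001□ (head at position 1)
Step 8: δ(q1, 0) = (q1, 0, L)  ⊢  [q1]0001□ (head at position 0)
Step 9: δ(q1, 0) = (q1, 0, L)  ⊢  [q1]□0001□ (head at position -1)
Step 10: δ(q1, □) = (qA, □, R)  ⊢  □[qA]0001□ (head at position 0)
The machine is in qA, so it halts and accepts.

Final answer: Accept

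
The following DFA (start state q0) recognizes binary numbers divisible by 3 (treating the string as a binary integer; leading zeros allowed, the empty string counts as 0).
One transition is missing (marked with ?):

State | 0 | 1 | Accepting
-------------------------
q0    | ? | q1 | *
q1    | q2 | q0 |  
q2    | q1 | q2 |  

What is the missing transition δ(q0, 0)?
q0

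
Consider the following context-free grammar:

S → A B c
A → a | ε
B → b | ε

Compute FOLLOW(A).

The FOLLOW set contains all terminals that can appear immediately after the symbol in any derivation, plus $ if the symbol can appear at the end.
A occurs in S → A B c followed by B c. Add FIRST(B) minus ε = {b}; B is nullable (B → ε), so what follows B can also follow A: the terminal c. FOLLOW(A) = {b, c}.

Final answer: {b, c}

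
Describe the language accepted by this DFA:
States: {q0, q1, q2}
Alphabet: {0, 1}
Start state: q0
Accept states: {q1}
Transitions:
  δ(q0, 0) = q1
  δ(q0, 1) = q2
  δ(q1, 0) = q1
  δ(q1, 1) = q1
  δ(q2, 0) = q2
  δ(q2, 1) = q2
Analyzing the DFA structure:
Start state: q0
Accept states: {q1}
Interpreting what each state remembers (checking against the transitions):
  q0: nothing has been read yet
  q1: the first symbol was 0
  q2: the first symbol was 1 (trap state)
  δ(q0, 0): in q0 (nothing has been read yet), after reading 0 we have: the first symbol was 0 → q1
  δ(q0, 1): in q0 (nothing has been read yet), after reading 1 we have: the first symbol was 1 (trap state) → q2
  δ(q1, 0): in q1 (the first symbol was 0), after reading 0 we have: the first symbol was 0 → q1
  δ(q1, 1): in q1 (the first symbol was 0), after reading 1 we have: the first symbol was 0 → q1
  δ(q2, 0): in q2 (the first symbol was 1 (trap state)), after reading 0 we have: the first symbol was 1 (trap state) → q2
  δ(q2, 1): in q2 (the first symbol was 1 (trap state)), after reading 1 we have: the first symbol was 1 (trap state) → q2
A string is accepted iff it ends in {q1}, i.e. the first symbol was 0.
Language: All binary strings starting with 0

Final answer: All binary strings starting with 0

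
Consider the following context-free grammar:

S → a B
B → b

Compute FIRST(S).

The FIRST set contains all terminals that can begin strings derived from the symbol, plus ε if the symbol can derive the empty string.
S has the single production S → a B, whose right-hand side begins with the terminal a. So FIRST(S) = {a}.

Final answer: {a}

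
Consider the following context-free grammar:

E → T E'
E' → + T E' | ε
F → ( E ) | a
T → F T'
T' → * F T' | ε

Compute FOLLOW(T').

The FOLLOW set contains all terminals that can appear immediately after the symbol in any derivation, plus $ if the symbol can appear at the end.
Useful FIRST sets: FIRST(E') = {+, ε}, FIRST(T') = {*, ε} (both E' and T' are nullable).
FOLLOW(E): E is the start symbol → $; E appears in F → ( E ) followed by ')' → FOLLOW(E) = {), $}.
FOLLOW(E'): E' appears at the right end of E → T E' and of E' → + T E', so FOLLOW(E') ⊇ FOLLOW(E) (the second occurrence adds nothing new). FOLLOW(E') = {), $}.
FOLLOW(T): in E → T E' and E' → + T E', T is followed by E': add FIRST(E') minus ε = {+}; since E' is nullable, also add FOLLOW(E) and FOLLOW(E') = {), $}. FOLLOW(T) = {+, ), $}.
FOLLOW(T'): T' appears at the right end of T → F T' and of T' → * F T', so FOLLOW(T') = FOLLOW(T) = {+, ), $}.

Final answer: {$, ), +}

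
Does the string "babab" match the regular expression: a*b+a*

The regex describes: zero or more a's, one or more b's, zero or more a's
No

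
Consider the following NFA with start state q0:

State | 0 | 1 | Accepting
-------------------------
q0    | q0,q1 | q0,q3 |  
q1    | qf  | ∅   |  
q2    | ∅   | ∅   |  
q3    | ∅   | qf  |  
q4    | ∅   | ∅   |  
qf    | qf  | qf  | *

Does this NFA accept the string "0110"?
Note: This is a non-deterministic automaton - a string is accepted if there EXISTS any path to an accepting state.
Track the set of states the NFA could be in: start {q0}
Read '0': {q0} → {q0, q1}
Read '1': {q0, q1} → {q0, q3}
Read '1': {q0, q3} → {q0, q3, qf}
Read '0': {q0, q3, qf} → {q0, q1, qf}
Final set {q0, q1, qf} contains accepting state(s) {qf} → accepted.

Final answer: Yes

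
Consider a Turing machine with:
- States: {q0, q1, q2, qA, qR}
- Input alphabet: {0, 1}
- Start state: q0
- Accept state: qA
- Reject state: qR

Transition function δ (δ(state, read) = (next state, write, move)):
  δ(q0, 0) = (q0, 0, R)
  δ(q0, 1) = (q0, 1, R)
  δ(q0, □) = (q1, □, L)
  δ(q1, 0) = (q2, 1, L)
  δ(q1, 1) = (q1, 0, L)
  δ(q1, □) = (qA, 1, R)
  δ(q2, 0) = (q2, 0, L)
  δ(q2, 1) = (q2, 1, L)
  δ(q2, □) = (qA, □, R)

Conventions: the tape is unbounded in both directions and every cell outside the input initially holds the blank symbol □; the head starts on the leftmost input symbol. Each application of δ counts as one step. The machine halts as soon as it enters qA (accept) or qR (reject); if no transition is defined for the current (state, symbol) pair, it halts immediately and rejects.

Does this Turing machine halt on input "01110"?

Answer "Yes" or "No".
Step 0: [q0]01110 (head at position 0)
Step 1: δ(q0, 0) = (q0, 0, R)  ⊢  0[q0]1110 (head at position 1)
Step 2: δ(q0, 1) = (q0, 1, R)  ⊢  01[q0]110 (head at position 2)
Step 3: δ(q0, 1) = (q0, 1, R)  ⊢  011[q0]10 (head at position 3)
Step 4: δ(q0, 1) = (q0, 1, R)  ⊢  0111[q0]0 (head at position 4)
Step 5: δ(q0, 0) = (q0, 0, R)  ⊢  01110[q0]□ (head at position 5)
Step 6: δ(q0, □) = (q1, □, L)  ⊢  0111[q1]0□ (head at position 4)
Step 7: δ(q1, 0) = (q2, 1, L)  ⊢  011[q2]11□ (head at position 3)
Step 8: δ(q2, 1) = (q2, 1, L)  ⊢  01[q2]111□ (head at position 2)
Step 9: δ(q2, 1) = (q2, 1, L)  ⊢  0[q2]1111□ (head at position 1)
Step 10: δ(q2, 1) = (q2, 1, L)  ⊢  [q2]01111□ (head at position 0)
Step 11: δ(q2, 0) = (q2, 0, L)  ⊢  [q2]□01111□ (head at position -1)
Step 12: δ(q2, □) = (qA, □, R)  ⊢  □[qA]01111□ (head at position 0)
The machine is in qA, so it halts and accepts.
It halts after 12 steps.

Final answer: Yes - halts after 12 steps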